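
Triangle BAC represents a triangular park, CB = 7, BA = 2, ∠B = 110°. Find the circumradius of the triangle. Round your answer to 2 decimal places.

4.21

By the law of cosines, AC² = CB² + BA² − 2·CB·BA·cos B = 62.577, so AC ≈ 7.9105.
Area = ½·CB·BA·sin B ≈ 6.5778.
Circumradius = AC/(2 sin B) ≈ 4.2091.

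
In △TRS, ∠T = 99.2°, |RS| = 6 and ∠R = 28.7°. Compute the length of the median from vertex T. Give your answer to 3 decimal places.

The third angle is ∠S = 180° − ∠T − ∠R = 52.10°.
Law of sines: |ST| = |RS|·sin R/sin T ≈ 2.9189.
Law of sines: |TR| = |RS|·sin S/sin T ≈ 4.7962.
Median from T: ½√(2·|ST|² + 2·|TR|² − |RS|²) ≈ 2.6003.

m_T ≈ 2.600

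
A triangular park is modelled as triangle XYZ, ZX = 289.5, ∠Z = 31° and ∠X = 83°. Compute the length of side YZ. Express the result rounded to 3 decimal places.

314.535

The third angle is ∠Y = 180° − ∠Z − ∠X = 66.00°.
Law of sines: YZ = ZX·sin X/sin Y ≈ 314.54.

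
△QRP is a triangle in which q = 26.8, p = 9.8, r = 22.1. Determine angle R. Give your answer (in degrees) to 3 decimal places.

∠R ≈ 51.657°

By the law of cosines, cos R = (p² + q² − r²) / (2·p·q) ≈ 0.62037, so ∠R ≈ 51.66°.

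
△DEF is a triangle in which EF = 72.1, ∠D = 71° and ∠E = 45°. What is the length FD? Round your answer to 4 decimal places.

The third angle is ∠F = 180° − ∠D − ∠E = 64.00°.
Law of sines: FD = EF·sin E/sin D ≈ 53.92.

53.9200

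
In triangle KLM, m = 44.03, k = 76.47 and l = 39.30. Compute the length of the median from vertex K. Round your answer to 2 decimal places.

Median from K: ½√(2·l² + 2·m² − k²) ≈ 16.723.

16.72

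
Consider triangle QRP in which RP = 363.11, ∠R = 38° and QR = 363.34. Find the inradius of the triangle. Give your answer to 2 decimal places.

By the law of cosines, PQ² = QR² + RP² − 2·QR·RP·cos R = 55937, so PQ ≈ 236.51.
Area = ½·QR·RP·sin R ≈ 40613.
Semiperimeter s = (363.11+236.51+363.34)/2 = 481.48.
Inradius = area/s = 40613/481.48 ≈ 84.35.

84.35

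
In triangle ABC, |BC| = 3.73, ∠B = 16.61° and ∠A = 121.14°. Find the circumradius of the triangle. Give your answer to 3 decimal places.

R ≈ 2.179

The third angle is ∠C = 180° − ∠A − ∠B = 42.25°.
Law of sines: |CA| = |BC|·sin B/sin A ≈ 1.2457.
Law of sines: |AB| = |BC|·sin C/sin A ≈ 2.9301.
Circumradius = |BC|/(2 sin A) ≈ 2.179.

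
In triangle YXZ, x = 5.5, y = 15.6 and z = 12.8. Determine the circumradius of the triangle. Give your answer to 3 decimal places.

8.326

By the law of cosines, cos Y = (x² + z² − y²) / (2·x·z) ≈ -0.34993, so ∠Y ≈ 110.48°.
Circumradius = y/(2 sin Y) ≈ 8.3264.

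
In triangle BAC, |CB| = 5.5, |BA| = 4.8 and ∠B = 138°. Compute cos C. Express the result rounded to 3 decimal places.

cos C ≈ 0.943

By the law of cosines, |AC|² = |CB|² + |BA|² − 2·|CB|·|BA|·cos B = 92.528, so |AC| ≈ 9.6192.
Law of cosines again: cos C = (|AC|² + |CB|² − |BA|²)/(2·|AC|·|CB|) ≈ 0.94261, so ∠C ≈ 19.51°.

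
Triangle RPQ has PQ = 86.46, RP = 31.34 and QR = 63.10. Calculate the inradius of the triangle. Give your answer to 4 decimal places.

Semiperimeter s = (86.46 + 63.1 + 31.34)/2 = 90.45.
Heron's formula: area = √(90.45·3.99·27.35·59.11) ≈ 763.84.
Inradius = area/s = 763.84/90.45 ≈ 8.4448.

r ≈ 8.4448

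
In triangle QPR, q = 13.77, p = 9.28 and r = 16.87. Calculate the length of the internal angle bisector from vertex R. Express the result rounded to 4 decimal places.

t_R ≈ 7.7030

By the law of cosines, cos R = (q² + p² − r²) / (2·q·p) ≈ -0.03469, so ∠R ≈ 91.99°.
The bisector from R has length 2·q·p·cos(∠R/2)/(q+p) ≈ 7.703.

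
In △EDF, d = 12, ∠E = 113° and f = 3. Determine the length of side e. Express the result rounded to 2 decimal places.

By the law of cosines, e² = d² + f² − 2·d·f·cos E = 181.13, so e ≈ 13.459.

13.46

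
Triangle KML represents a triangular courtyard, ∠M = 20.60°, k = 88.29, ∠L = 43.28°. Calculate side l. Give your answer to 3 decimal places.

67.413

The third angle is ∠K = 180° − ∠M − ∠L = 116.12°.
Law of sines: l = k·sin L/sin K ≈ 67.413.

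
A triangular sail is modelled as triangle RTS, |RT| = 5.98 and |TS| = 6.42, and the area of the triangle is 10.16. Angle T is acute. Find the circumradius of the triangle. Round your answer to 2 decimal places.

3.25

From area = ½·|RT|·|TS|·sin T, we get sin T = 2·area/(|RT|·|TS|) ≈ 0.52928.
Taking the acute solution, ∠T ≈ 31.96°.
Law of cosines then gives |SR| ≈ 3.4395.
Circumradius = |SR|/(2 sin T) ≈ 3.2492.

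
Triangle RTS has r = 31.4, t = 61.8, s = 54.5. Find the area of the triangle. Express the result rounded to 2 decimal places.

Semiperimeter p = (31.4 + 61.8 + 54.5)/2 = 73.85.
Heron's formula: area = √(73.85·42.45·12.05·19.35) ≈ 854.96.

area ≈ 854.96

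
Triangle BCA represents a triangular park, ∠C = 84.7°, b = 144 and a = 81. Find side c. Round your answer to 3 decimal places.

158.563

By the law of cosines, c² = a² + b² − 2·a·b·cos C = 25142, so c ≈ 158.56.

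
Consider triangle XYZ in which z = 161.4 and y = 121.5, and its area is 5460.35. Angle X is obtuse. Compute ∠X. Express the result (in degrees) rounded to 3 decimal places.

∠X ≈ 146.159°

From area = ½·y·z·sin X, we get sin X = 2·area/(y·z) ≈ 0.55689.
Taking the obtuse solution, ∠X ≈ 146.16°.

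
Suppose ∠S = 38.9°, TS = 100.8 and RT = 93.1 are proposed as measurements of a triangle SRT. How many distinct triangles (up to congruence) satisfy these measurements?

TS·sin S = 100.8·sin(38.9°) ≈ 63.3.
Since TS sin S < RT < TS (63.3 < 93.1 < 100.8), two triangles exist.

2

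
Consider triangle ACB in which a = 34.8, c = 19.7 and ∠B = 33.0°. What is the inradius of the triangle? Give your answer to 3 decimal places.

By the law of cosines, b² = a² + c² − 2·a·c·cos B = 449.21, so b ≈ 21.195.
Area = ½·a·c·sin B ≈ 186.69.
Semiperimeter s = (34.8+19.7+21.195)/2 = 37.847.
Inradius = area/s = 186.69/37.847 ≈ 4.9328.

r ≈ 4.933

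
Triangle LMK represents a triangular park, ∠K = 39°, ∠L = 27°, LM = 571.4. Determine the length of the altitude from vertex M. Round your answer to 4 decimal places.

h_M ≈ 259.4102

The third angle is ∠M = 180° − ∠K − ∠L = 114.00°.
Law of sines: MK = LM·sin L/sin K ≈ 412.21.
Law of sines: KL = LM·sin M/sin K ≈ 829.47.
Area = ½·LM·MK·sin M ≈ 1.0759e+05.
The altitude from M has length 2·area/KL ≈ 259.41.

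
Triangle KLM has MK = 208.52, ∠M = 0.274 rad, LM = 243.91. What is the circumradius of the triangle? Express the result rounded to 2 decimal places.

By the law of cosines, KL² = LM² + MK² − 2·LM·MK·cos M = 5047, so KL ≈ 71.042.
Area = ½·LM·MK·sin M ≈ 6881.
Circumradius = KL/(2 sin M) ≈ 131.28.

R ≈ 131.28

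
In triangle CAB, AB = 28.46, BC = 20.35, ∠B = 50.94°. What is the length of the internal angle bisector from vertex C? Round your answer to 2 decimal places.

By the law of cosines, CA² = AB² + BC² − 2·AB·BC·cos B = 494.2, so CA ≈ 22.231.
Law of cosines again: cos C = (BC² + CA² − AB²)/(2·BC·CA) ≈ 0.10870, so ∠C ≈ 83.76°.
The bisector from C has length 2·BC·CA·cos(∠C/2)/(BC+CA) ≈ 15.821.

t_C ≈ 15.82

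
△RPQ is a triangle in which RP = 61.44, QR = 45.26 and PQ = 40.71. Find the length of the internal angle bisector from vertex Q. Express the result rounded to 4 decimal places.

t_Q ≈ 30.0243

By the law of cosines, cos Q = (PQ² + QR² − RP²) / (2·PQ·QR) ≈ -0.01875, so ∠Q ≈ 91.07°.
The bisector from Q has length 2·PQ·QR·cos(∠Q/2)/(PQ+QR) ≈ 30.024.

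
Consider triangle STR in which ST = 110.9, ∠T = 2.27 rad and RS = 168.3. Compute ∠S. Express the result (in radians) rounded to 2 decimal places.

Law of sines: sin R = ST·sin T/RS ≈ 0.50432.
Since RS ≥ ST, only the acute value applies: ∠R ≈ 0.529 rad.
Then ∠S = π − ∠T − ∠R ≈ 0.343 rad.

∠S ≈ 0.34 rad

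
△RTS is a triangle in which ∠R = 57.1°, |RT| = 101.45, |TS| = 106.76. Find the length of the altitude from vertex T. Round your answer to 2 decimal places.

Law of sines: sin S = |RT|·sin R/|TS| ≈ 0.79786.
Since |TS| ≥ |RT|, only the acute value applies: ∠S ≈ 52.93°.
Then ∠T = 180° − ∠R − ∠S ≈ 69.97°.
Law of sines gives |SR| = |TS|·sin T/sin R ≈ 119.46.
Area = ½·|TS|·|RT|·sin T ≈ 5088.
The altitude from T has length 2·area/|SR| ≈ 85.179.

h_T ≈ 85.18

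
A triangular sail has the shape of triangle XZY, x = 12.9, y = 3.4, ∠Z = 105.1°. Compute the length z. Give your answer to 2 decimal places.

14.17

By the law of cosines, z² = y² + x² − 2·y·x·cos Z = 200.82, so z ≈ 14.171.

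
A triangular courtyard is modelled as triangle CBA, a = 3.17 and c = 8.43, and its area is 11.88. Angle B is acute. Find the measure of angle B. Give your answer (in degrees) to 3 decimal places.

From area = ½·a·c·sin B, we get sin B = 2·area/(a·c) ≈ 0.88912.
Taking the acute solution, ∠B ≈ 62.76°.

62.763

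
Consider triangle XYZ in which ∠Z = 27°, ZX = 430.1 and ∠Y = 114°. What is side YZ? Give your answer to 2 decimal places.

The third angle is ∠X = 180° − ∠Y − ∠Z = 39.00°.
Law of sines: YZ = ZX·sin X/sin Y ≈ 296.29.

296.29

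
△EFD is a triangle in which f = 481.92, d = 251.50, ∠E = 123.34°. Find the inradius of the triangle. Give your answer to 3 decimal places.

By the law of cosines, e² = f² + d² − 2·f·d·cos E = 4.2873e+05, so e ≈ 654.77.
Area = ½·f·d·sin E ≈ 50628.
Semiperimeter s = (654.77+481.92+251.5)/2 = 694.1.
Inradius = area/s = 50628/694.1 ≈ 72.941.

r ≈ 72.941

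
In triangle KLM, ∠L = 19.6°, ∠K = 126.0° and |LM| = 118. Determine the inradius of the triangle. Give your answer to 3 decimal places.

13.082

The third angle is ∠M = 180° − ∠K − ∠L = 34.40°.
Law of sines: |MK| = |LM|·sin L/sin K ≈ 48.928.
Law of sines: |KL| = |LM|·sin M/sin K ≈ 82.404.
Area = ½·|LM|·|MK|·sin M ≈ 1630.9.
Semiperimeter s = (118+48.928+82.404)/2 = 124.67.
Inradius = area/s = 1630.9/124.67 ≈ 13.082.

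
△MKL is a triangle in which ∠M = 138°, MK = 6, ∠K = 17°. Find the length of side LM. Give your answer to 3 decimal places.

The third angle is ∠L = 180° − ∠M − ∠K = 25.00°.
Law of sines: LM = MK·sin K/sin L ≈ 4.1509.

4.151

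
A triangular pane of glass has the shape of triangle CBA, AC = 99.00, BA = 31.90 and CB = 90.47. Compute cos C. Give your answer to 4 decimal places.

cos C ≈ 0.9473

By the law of cosines, cos C = (AC² + CB² − BA²) / (2·AC·CB) ≈ 0.94725, so ∠C ≈ 18.69°.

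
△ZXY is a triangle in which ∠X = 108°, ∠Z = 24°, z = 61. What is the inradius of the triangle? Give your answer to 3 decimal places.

r ≈ 20.521

The third angle is ∠Y = 180° − ∠Z − ∠X = 48.00°.
Law of sines: x = z·sin X/sin Z ≈ 142.63.
Law of sines: y = z·sin Y/sin Z ≈ 111.45.
Area = ½·z·x·sin Y ≈ 3232.9.
Semiperimeter s = (61+142.63+111.45)/2 = 157.54.
Inradius = area/s = 3232.9/157.54 ≈ 20.521.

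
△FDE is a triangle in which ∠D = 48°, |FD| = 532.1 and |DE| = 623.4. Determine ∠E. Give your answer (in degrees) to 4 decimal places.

∠E ≈ 55.9367°

By the law of cosines, |EF|² = |FD|² + |DE|² − 2·|FD|·|DE|·cos D = 2.2784e+05, so |EF| ≈ 477.33.
Law of cosines again: cos E = (|DE|² + |EF|² − |FD|²)/(2·|DE|·|EF|) ≈ 0.56011, so ∠E ≈ 55.94°.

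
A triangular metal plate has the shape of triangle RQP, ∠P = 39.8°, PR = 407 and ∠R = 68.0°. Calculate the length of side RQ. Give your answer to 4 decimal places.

273.6232

The third angle is ∠Q = 180° − ∠P − ∠R = 72.20°.
Law of sines: RQ = PR·sin P/sin Q ≈ 273.62.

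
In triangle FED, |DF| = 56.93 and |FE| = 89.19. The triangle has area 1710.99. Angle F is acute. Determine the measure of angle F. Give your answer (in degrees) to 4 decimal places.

From area = ½·|DF|·|FE|·sin F, we get sin F = 2·area/(|DF|·|FE|) ≈ 0.67394.
Taking the acute solution, ∠F ≈ 42.37°.

∠F ≈ 42.3718°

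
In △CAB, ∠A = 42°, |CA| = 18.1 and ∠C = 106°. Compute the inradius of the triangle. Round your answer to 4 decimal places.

The third angle is ∠B = 180° − ∠C − ∠A = 32.00°.
Law of sines: |AB| = |CA|·sin C/sin B ≈ 32.833.
Law of sines: |BC| = |CA|·sin A/sin B ≈ 22.855.
Area = ½·|CA|·|AB|·sin A ≈ 198.82.
Semiperimeter s = (32.833+22.855+18.1)/2 = 36.894.
Inradius = area/s = 198.82/36.894 ≈ 5.3891.

5.3891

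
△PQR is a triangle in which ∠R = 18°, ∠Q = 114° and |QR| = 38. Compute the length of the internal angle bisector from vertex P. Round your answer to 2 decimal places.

t_P ≈ 21.57

The third angle is ∠P = 180° − ∠Q − ∠R = 48.00°.
Law of sines: |RP| = |QR|·sin Q/sin P ≈ 46.713.
Law of sines: |PQ| = |QR|·sin R/sin P ≈ 15.801.
The bisector from P has length 2·|RP|·|PQ|·cos(∠P/2)/(|RP|+|PQ|) ≈ 21.573.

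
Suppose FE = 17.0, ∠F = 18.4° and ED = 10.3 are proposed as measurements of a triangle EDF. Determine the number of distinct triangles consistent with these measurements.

FE·sin F = 17.0·sin(18.4°) ≈ 5.366.
Since FE sin F < ED < FE (5.366 < 10.3 < 17.0), two triangles exist.

2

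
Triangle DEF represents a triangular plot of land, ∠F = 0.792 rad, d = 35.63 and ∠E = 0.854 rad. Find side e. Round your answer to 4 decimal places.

The third angle is ∠D = π − ∠E − ∠F = 1.496 rad.
Law of sines: e = d·sin E/sin D ≈ 26.938.

26.9381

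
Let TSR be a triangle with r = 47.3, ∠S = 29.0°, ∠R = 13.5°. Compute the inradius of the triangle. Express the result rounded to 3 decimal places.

11.115

The third angle is ∠T = 180° − ∠S − ∠R = 137.50°.
Law of sines: t = r·sin T/sin R ≈ 136.89.
Law of sines: s = r·sin S/sin R ≈ 98.231.
Area = ½·r·t·sin S ≈ 1569.5.
Semiperimeter p = (136.89+98.231+47.3)/2 = 141.21.
Inradius = area/p = 1569.5/141.21 ≈ 11.115.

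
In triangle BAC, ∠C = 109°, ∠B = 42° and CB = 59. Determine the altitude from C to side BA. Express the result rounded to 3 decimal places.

The third angle is ∠A = 180° − ∠C − ∠B = 29.00°.
Law of sines: AC = CB·sin B/sin A ≈ 81.431.
Law of sines: BA = CB·sin C/sin A ≈ 115.07.
Area = ½·CB·AC·sin C ≈ 2271.3.
The altitude from C has length 2·area/BA ≈ 39.479.

39.479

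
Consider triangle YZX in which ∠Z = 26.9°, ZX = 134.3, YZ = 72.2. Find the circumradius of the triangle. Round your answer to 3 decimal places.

By the law of cosines, XY² = YZ² + ZX² − 2·YZ·ZX·cos Z = 5954.8, so XY ≈ 77.167.
Area = ½·YZ·ZX·sin Z ≈ 2193.5.
Circumradius = XY/(2 sin Z) ≈ 85.28.

85.280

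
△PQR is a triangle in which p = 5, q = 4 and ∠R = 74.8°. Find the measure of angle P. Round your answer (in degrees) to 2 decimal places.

60.87

By the law of cosines, r² = p² + q² − 2·p·q·cos R = 30.512, so r ≈ 5.5238.
Law of cosines again: cos P = (q² + r² − p²)/(2·q·r) ≈ 0.48681, so ∠P ≈ 60.87°.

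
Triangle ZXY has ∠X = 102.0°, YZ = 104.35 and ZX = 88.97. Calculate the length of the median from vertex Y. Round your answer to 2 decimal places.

Law of sines: sin Y = ZX·sin X/YZ ≈ 0.83398.
Since YZ ≥ ZX, only the acute value applies: ∠Y ≈ 56.51°.
Then ∠Z = 180° − ∠X − ∠Y ≈ 21.49°.
Law of sines gives XY = YZ·sin Z/sin X ≈ 39.082.
Median from Y: ½√(2·XY² + 2·YZ² − ZX²) ≈ 65.033.

65.03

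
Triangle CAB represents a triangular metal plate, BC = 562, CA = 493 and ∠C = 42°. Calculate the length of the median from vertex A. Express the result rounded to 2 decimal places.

By the law of cosines, AB² = BC² + CA² − 2·BC·CA·cos C = 1.4709e+05, so AB ≈ 383.53.
Median from A: ½√(2·CA² + 2·AB² − BC²) ≈ 340.75.

340.75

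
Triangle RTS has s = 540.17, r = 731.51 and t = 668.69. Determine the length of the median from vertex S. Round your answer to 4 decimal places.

m_S ≈ 646.6689

Median from S: ½√(2·r² + 2·t² − s²) ≈ 646.67.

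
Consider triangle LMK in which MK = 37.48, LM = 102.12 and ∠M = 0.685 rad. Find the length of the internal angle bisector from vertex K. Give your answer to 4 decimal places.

t_K ≈ 24.1272

By the law of cosines, KL² = LM² + MK² − 2·LM·MK·cos M = 5905.1, so KL ≈ 76.845.
Law of cosines again: cos K = (MK² + KL² − LM²)/(2·MK·KL) ≈ -0.54140, so ∠K ≈ 2.143 rad.
The bisector from K has length 2·MK·KL·cos(∠K/2)/(MK+KL) ≈ 24.127.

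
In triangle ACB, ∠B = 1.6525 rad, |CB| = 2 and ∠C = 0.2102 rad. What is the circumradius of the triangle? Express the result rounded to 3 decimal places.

The third angle is ∠A = π − ∠C − ∠B = 1.2789 rad.
Law of sines: |BA| = |CB|·sin C/sin A ≈ 0.43574.
Law of sines: |AC| = |CB|·sin B/sin A ≈ 2.0814.
Circumradius = |CB|/(2 sin A) ≈ 1.0442.

1.044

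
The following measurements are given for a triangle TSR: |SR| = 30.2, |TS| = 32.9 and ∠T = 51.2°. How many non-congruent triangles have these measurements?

|TS|·sin T = 32.9·sin(51.2°) ≈ 25.64.
Since |TS| sin T < |SR| < |TS| (25.64 < 30.2 < 32.9), two triangles exist.

2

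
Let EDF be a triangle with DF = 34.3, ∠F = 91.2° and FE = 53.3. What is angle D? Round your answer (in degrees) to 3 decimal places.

56.391

By the law of cosines, ED² = DF² + FE² − 2·DF·FE·cos F = 4094, so ED ≈ 63.984.
Law of cosines again: cos D = (ED² + DF² − FE²)/(2·ED·DF) ≈ 0.55352, so ∠D ≈ 56.39°.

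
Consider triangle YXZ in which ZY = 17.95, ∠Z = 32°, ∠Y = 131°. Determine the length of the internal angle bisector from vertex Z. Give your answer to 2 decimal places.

24.87

The third angle is ∠X = 180° − ∠Z − ∠Y = 17.00°.
Law of sines: XZ = ZY·sin Y/sin X ≈ 46.335.
Law of sines: YX = ZY·sin Z/sin X ≈ 32.534.
The bisector from Z has length 2·XZ·ZY·cos(∠Z/2)/(XZ+ZY) ≈ 24.873.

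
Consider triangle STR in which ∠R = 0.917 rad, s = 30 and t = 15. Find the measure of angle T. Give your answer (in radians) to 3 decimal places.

∠T ≈ 0.518 rad

By the law of cosines, r² = s² + t² − 2·s·t·cos R = 577.62, so r ≈ 24.034.
Law of cosines again: cos T = (r² + s² − t²)/(2·r·s) ≈ 0.86865, so ∠T ≈ 0.518 rad.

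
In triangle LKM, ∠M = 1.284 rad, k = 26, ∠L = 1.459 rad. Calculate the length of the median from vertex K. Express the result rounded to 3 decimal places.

The third angle is ∠K = π − ∠M − ∠L = 0.399 rad.
Law of sines: l = k·sin L/sin K ≈ 66.571.
Law of sines: m = k·sin M/sin K ≈ 64.253.
Median from K: ½√(2·m² + 2·l² − k²) ≈ 64.118.

m_K ≈ 64.118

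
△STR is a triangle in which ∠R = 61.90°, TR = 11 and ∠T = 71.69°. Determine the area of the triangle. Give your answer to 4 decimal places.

area ≈ 69.9533

The third angle is ∠S = 180° − ∠T − ∠R = 46.41°.
Law of sines: RS = TR·sin T/sin S ≈ 14.418.
Law of sines: ST = TR·sin R/sin S ≈ 13.397.
Area = ½·TR·RS·sin R ≈ 69.953.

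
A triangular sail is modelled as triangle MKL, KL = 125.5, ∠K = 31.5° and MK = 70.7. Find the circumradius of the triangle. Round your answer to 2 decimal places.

By the law of cosines, LM² = MK² + KL² − 2·MK·KL·cos K = 5618, so LM ≈ 74.954.
Area = ½·MK·KL·sin K ≈ 2318.
Circumradius = LM/(2 sin K) ≈ 71.726.

R ≈ 71.73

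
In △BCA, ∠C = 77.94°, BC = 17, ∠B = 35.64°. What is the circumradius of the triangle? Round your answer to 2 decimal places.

The third angle is ∠A = 180° − ∠B − ∠C = 66.42°.
Law of sines: CA = BC·sin B/sin A ≈ 10.808.
Law of sines: AB = BC·sin C/sin A ≈ 18.139.
Circumradius = BC/(2 sin A) ≈ 9.2744.

R ≈ 9.27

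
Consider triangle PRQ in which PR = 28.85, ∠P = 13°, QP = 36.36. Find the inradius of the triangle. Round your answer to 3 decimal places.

3.117

By the law of cosines, RQ² = QP² + PR² − 2·QP·PR·cos P = 110.17, so RQ ≈ 10.496.
Area = ½·QP·PR·sin P ≈ 117.99.
Semiperimeter s = (10.496+36.36+28.85)/2 = 37.853.
Inradius = area/s = 117.99/37.853 ≈ 3.1169.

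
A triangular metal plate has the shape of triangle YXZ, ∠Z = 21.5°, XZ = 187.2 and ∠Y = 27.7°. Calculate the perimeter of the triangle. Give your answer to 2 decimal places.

639.65

The third angle is ∠X = 180° − ∠Z − ∠Y = 130.80°.
Law of sines: ZY = XZ·sin X/sin Y ≈ 304.86.
Law of sines: YX = XZ·sin Z/sin Y ≈ 147.6.
Semiperimeter s = (187.2+304.86+147.6)/2 = 319.83.
Perimeter = 187.2 + 304.86 + 147.6 = 639.65.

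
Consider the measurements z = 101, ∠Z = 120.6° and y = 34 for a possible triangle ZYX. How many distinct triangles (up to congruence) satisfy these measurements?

1

y·sin Z = 34·sin(120.6°) ≈ 29.27.
Since ∠Z is not acute, a triangle exists only if z > y; here z > y, so there is exactly one triangle.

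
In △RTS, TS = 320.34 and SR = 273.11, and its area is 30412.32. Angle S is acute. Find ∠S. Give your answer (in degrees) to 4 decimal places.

From area = ½·TS·SR·sin S, we get sin S = 2·area/(TS·SR) ≈ 0.69523.
Taking the acute solution, ∠S ≈ 44.05°.

∠S ≈ 44.0458°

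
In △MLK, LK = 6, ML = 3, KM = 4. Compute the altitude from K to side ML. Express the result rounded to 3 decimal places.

3.555

Semiperimeter s = (6 + 4 + 3)/2 = 6.5.
Heron's formula: area = √(6.5·0.5·2.5·3.5) ≈ 5.3327.
The altitude from K has length 2·area/ML ≈ 3.5551.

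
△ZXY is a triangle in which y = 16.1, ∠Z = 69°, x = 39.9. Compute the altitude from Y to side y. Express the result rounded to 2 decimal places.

By the law of cosines, z² = x² + y² − 2·x·y·cos Z = 1390.8, so z ≈ 37.293.
Area = ½·x·y·sin Z ≈ 299.86.
The altitude from Y has length 2·area/y ≈ 37.25.

37.25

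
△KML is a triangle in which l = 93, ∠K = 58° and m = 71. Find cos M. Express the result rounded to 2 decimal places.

0.68

By the law of cosines, k² = m² + l² − 2·m·l·cos K = 6691.9, so k ≈ 81.804.
Law of cosines again: cos M = (l² + k² − m²)/(2·l·k) ≈ 0.67693, so ∠M ≈ 47.40°.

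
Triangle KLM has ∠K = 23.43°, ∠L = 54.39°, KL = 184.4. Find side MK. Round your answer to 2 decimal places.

The third angle is ∠M = 180° − ∠K − ∠L = 102.18°.
Law of sines: MK = KL·sin L/sin M ≈ 153.37.

153.37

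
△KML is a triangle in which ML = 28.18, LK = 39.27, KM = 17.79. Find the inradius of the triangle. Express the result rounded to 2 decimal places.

5.31

Semiperimeter s = (28.18 + 39.27 + 17.79)/2 = 42.62.
Heron's formula: area = √(42.62·14.44·3.35·24.83) ≈ 226.26.
Inradius = area/s = 226.26/42.62 ≈ 5.3087.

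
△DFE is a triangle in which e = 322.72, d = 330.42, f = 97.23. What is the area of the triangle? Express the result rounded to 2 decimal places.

Semiperimeter s = (330.42 + 97.23 + 322.72)/2 = 375.19.
Heron's formula: area = √(375.19·44.765·277.96·52.465) ≈ 15650.

area ≈ 15649.99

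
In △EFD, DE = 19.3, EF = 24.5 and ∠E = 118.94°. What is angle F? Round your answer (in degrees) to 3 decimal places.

∠F ≈ 26.525°

By the law of cosines, FD² = DE² + EF² − 2·DE·EF·cos E = 1430.4, so FD ≈ 37.82.
Law of cosines again: cos F = (EF² + FD² − DE²)/(2·EF·FD) ≈ 0.89474, so ∠F ≈ 26.52°.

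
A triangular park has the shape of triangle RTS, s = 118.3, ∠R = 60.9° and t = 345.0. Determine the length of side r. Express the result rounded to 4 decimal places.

By the law of cosines, r² = t² + s² − 2·t·s·cos R = 93322, so r ≈ 305.49.

305.4862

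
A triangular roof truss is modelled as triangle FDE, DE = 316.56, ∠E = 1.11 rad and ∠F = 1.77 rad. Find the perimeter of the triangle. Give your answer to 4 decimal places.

perimeter ≈ 689.3429

The third angle is ∠D = π − ∠E − ∠F = 0.262 rad.
Law of sines: EF = DE·sin D/sin F ≈ 83.52.
Law of sines: FD = DE·sin E/sin F ≈ 289.26.
Semiperimeter s = (316.56+83.52+289.26)/2 = 344.67.
Perimeter = 316.56 + 83.52 + 289.26 = 689.34.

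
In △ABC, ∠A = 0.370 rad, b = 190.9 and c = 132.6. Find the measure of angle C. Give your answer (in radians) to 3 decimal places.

By the law of cosines, a² = b² + c² − 2·b·c·cos A = 6824.9, so a ≈ 82.613.
Law of cosines again: cos C = (a² + b² − c²)/(2·a·b) ≈ 0.81432, so ∠C ≈ 0.619 rad.

0.619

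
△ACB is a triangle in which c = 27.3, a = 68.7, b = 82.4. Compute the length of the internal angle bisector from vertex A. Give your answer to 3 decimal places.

t_A ≈ 36.977

By the law of cosines, cos A = (c² + b² − a²) / (2·c·b) ≈ 0.62577, so ∠A ≈ 51.26°.
The bisector from A has length 2·c·b·cos(∠A/2)/(c+b) ≈ 36.977.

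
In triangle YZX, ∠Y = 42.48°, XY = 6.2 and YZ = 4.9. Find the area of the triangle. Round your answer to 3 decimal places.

area ≈ 10.258

Area = ½·XY·YZ·sin Y ≈ 10.258.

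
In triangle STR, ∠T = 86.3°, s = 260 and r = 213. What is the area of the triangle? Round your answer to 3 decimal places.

Area = ½·r·s·sin T ≈ 27632.

27632.283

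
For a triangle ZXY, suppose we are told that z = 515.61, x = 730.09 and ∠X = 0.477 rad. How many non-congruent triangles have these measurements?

1

z·sin X = 515.61·sin(0.477 rad) ≈ 236.7.
Since x ≥ z, exactly one triangle exists.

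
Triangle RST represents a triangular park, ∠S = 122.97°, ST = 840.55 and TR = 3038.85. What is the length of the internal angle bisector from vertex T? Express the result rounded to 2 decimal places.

Law of sines: sin R = ST·sin S/TR ≈ 0.23206.
Since TR ≥ ST, only the acute value applies: ∠R ≈ 13.42°.
Then ∠T = 180° − ∠S − ∠R ≈ 43.61°.
Law of sines gives RS = TR·sin T/sin S ≈ 2498.5.
The bisector from T has length 2·ST·TR·cos(∠T/2)/(ST+TR) ≈ 1222.6.

t_T ≈ 1222.63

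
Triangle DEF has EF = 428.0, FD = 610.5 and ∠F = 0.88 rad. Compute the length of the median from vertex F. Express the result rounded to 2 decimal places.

By the law of cosines, DE² = EF² + FD² − 2·EF·FD·cos F = 2.2293e+05, so DE ≈ 472.15.
Median from F: ½√(2·EF² + 2·FD² − DE²) ≈ 471.4.

471.40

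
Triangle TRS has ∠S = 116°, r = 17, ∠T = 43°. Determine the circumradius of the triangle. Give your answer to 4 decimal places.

The third angle is ∠R = 180° − ∠S − ∠T = 21.00°.
Law of sines: t = r·sin T/sin R ≈ 32.352.
Law of sines: s = r·sin S/sin R ≈ 42.636.
Circumradius = r/(2 sin R) ≈ 23.719.

23.7186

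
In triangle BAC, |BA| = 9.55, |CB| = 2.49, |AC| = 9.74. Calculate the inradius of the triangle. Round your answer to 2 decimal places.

1.09

Semiperimeter s = (9.74 + 2.49 + 9.55)/2 = 10.89.
Heron's formula: area = √(10.89·1.15·8.4·1.34) ≈ 11.873.
Inradius = area/s = 11.873/10.89 ≈ 1.0903.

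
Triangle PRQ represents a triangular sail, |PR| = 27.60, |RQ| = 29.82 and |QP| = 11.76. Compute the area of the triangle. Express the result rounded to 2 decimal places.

162.27

Semiperimeter s = (29.82 + 11.76 + 27.6)/2 = 34.59.
Heron's formula: area = √(34.59·4.77·22.83·6.99) ≈ 162.27.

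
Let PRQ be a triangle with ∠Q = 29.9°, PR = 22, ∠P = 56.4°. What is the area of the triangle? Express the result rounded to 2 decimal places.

403.51

The third angle is ∠R = 180° − ∠Q − ∠P = 93.70°.
Law of sines: RQ = PR·sin P/sin Q ≈ 36.76.
Law of sines: QP = PR·sin R/sin Q ≈ 44.041.
Area = ½·PR·RQ·sin R ≈ 403.51.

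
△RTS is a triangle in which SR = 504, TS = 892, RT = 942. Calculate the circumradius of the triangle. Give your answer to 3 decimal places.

478.868

By the law of cosines, cos R = (SR² + RT² − TS²) / (2·SR·RT) ≈ 0.36409, so ∠R ≈ 68.65°.
Circumradius = TS/(2 sin R) ≈ 478.87.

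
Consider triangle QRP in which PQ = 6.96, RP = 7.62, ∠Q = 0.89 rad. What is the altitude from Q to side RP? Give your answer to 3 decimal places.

h_Q ≈ 6.919

Law of sines: sin R = PQ·sin Q/RP ≈ 0.70977.
Since RP ≥ PQ, only the acute value applies: ∠R ≈ 0.789 rad.
Then ∠P = π − ∠Q − ∠R ≈ 1.462 rad.
Law of sines gives QR = RP·sin P/sin Q ≈ 9.7485.
Area = ½·RP·PQ·sin P ≈ 26.362.
The altitude from Q has length 2·area/RP ≈ 6.9192.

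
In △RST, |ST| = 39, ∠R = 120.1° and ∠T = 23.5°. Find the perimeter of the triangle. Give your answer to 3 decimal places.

83.726

The third angle is ∠S = 180° − ∠T − ∠R = 36.40°.
Law of sines: |TR| = |ST|·sin S/sin R ≈ 26.751.
Law of sines: |RS| = |ST|·sin T/sin R ≈ 17.975.
Semiperimeter s = (39+26.751+17.975)/2 = 41.863.
Perimeter = 39 + 26.751 + 17.975 = 83.726.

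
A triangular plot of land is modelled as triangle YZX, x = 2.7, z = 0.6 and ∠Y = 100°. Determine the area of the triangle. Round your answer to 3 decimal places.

area ≈ 0.798

Area = ½·z·x·sin Y ≈ 0.79769.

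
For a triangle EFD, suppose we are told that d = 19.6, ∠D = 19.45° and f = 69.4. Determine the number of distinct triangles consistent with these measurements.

f·sin D = 69.4·sin(19.45°) ≈ 23.11.
Since d = 19.6 < 23.11 = f sin D, no triangle exists.

0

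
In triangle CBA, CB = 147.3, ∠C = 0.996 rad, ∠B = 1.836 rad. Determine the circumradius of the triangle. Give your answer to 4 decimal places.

The third angle is ∠A = π − ∠C − ∠B = 0.310 rad.
Law of sines: BA = CB·sin C/sin A ≈ 405.78.
Law of sines: AC = CB·sin B/sin A ≈ 466.57.
Circumradius = CB/(2 sin A) ≈ 241.74.

241.7364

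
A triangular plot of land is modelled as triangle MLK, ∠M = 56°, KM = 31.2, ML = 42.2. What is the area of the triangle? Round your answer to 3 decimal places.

Area = ½·KM·ML·sin M ≈ 545.77.

545.772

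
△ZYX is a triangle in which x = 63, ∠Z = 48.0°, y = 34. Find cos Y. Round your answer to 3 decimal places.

By the law of cosines, z² = y² + x² − 2·y·x·cos Z = 2258.4, so z ≈ 47.523.
Law of cosines again: cos Y = (x² + z² − y²)/(2·x·z) ≈ 0.84695, so ∠Y ≈ 32.12°.

cos Y ≈ 0.847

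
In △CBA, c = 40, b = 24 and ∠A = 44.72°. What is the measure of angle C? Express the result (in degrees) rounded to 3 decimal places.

By the law of cosines, a² = c² + b² − 2·c·b·cos A = 811.74, so a ≈ 28.491.
Law of cosines again: cos C = (b² + a² − c²)/(2·b·a) ≈ -0.15521, so ∠C ≈ 98.93°.

∠C ≈ 98.929°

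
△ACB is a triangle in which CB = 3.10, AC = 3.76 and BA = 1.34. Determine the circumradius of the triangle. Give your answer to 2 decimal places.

By the law of cosines, cos A = (BA² + AC² − CB²) / (2·BA·AC) ≈ 0.62750, so ∠A ≈ 51.13°.
Circumradius = CB/(2 sin A) ≈ 1.9907.

R ≈ 1.99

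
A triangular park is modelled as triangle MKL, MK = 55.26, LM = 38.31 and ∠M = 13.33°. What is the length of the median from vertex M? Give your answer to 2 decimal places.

46.48

By the law of cosines, KL² = LM² + MK² − 2·LM·MK·cos M = 401.37, so KL ≈ 20.034.
Median from M: ½√(2·LM² + 2·MK² − KL²) ≈ 46.479.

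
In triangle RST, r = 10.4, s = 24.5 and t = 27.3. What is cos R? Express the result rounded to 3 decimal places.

By the law of cosines, cos R = (s² + t² − r²) / (2·s·t) ≈ 0.92501, so ∠R ≈ 22.33°.

cos R ≈ 0.925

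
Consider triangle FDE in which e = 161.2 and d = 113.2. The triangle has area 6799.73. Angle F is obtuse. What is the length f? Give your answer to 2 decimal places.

From area = ½·d·e·sin F, we get sin F = 2·area/(d·e) ≈ 0.74526.
Taking the obtuse solution, ∠F ≈ 131.82°.
Law of cosines then gives f ≈ 251.26.

251.26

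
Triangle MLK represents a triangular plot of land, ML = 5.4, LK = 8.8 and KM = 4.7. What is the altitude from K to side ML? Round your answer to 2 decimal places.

h_K ≈ 4.03

Semiperimeter s = (8.8 + 4.7 + 5.4)/2 = 9.45.
Heron's formula: area = √(9.45·0.65·4.75·4.05) ≈ 10.87.
The altitude from K has length 2·area/ML ≈ 4.0261.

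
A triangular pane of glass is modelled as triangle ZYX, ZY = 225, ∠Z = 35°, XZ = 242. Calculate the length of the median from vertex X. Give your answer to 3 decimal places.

By the law of cosines, YX² = XZ² + ZY² − 2·XZ·ZY·cos Z = 19983, so YX ≈ 141.36.
Median from X: ½√(2·YX² + 2·XZ² − ZY²) ≈ 163.15.

m_X ≈ 163.148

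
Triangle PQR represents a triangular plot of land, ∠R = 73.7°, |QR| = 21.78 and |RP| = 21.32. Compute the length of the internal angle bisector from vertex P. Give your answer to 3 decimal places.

By the law of cosines, |PQ|² = |QR|² + |RP|² − 2·|QR|·|RP|·cos R = 668.26, so |PQ| ≈ 25.851.
Law of cosines again: cos P = (|RP|² + |PQ|² − |QR|²)/(2·|RP|·|PQ|) ≈ 0.58827, so ∠P ≈ 53.97°.
The bisector from P has length 2·|RP|·|PQ|·cos(∠P/2)/(|RP|+|PQ|) ≈ 20.824.

20.824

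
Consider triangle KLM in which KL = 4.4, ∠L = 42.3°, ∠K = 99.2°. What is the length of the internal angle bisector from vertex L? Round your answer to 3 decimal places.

5.033

The third angle is ∠M = 180° − ∠K − ∠L = 38.50°.
Law of sines: LM = KL·sin K/sin M ≈ 6.9772.
Law of sines: MK = KL·sin L/sin M ≈ 4.7569.
The bisector from L has length 2·KL·LM·cos(∠L/2)/(KL+LM) ≈ 5.0332.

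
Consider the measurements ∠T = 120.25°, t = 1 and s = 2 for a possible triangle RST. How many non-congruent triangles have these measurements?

0

s·sin T = 2·sin(120.25°) ≈ 1.728.
Since ∠T is not acute, a triangle exists only if t > s; here t ≤ s, so there is no triangle.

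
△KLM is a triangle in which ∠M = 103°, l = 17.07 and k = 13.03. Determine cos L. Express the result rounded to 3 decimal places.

0.712

By the law of cosines, m² = k² + l² − 2·k·l·cos M = 561.23, so m ≈ 23.69.
Law of cosines again: cos L = (m² + k² − l²)/(2·m·k) ≈ 0.71210, so ∠L ≈ 44.59°.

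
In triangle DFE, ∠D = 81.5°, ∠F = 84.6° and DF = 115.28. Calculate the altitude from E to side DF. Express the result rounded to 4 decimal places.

The third angle is ∠E = 180° − ∠D − ∠F = 13.90°.
Law of sines: FE = DF·sin D/sin E ≈ 474.61.
Law of sines: ED = DF·sin F/sin E ≈ 477.75.
Area = ½·DF·FE·sin F ≈ 27235.
The altitude from E has length 2·area/DF ≈ 472.5.

h_E ≈ 472.5000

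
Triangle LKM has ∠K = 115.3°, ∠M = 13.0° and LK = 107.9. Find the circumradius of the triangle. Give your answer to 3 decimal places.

The third angle is ∠L = 180° − ∠K − ∠M = 51.70°.
Law of sines: KM = LK·sin L/sin M ≈ 376.43.
Law of sines: ML = LK·sin K/sin M ≈ 433.65.
Circumradius = LK/(2 sin M) ≈ 239.83.

239.830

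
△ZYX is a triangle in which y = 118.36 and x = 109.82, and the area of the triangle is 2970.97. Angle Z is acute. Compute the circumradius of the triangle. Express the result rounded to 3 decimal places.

59.389

From area = ½·y·x·sin Z, we get sin Z = 2·area/(y·x) ≈ 0.45713.
Taking the acute solution, ∠Z ≈ 27.20°.
Law of cosines then gives z ≈ 54.297.
Circumradius = z/(2 sin Z) ≈ 59.389.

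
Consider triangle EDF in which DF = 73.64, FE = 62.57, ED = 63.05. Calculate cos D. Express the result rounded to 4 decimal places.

By the law of cosines, cos D = (ED² + DF² − FE²) / (2·ED·DF) ≈ 0.59047, so ∠D ≈ 53.81°.

cos D ≈ 0.5905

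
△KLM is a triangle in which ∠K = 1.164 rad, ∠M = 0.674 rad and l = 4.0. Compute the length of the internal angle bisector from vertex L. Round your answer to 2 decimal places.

t_L ≈ 2.45

The third angle is ∠L = π − ∠M − ∠K = 1.304 rad.
Law of sines: k = l·sin K/sin L ≈ 3.8087.
Law of sines: m = l·sin M/sin L ≈ 2.5883.
The bisector from L has length 2·m·k·cos(∠L/2)/(m+k) ≈ 2.4503.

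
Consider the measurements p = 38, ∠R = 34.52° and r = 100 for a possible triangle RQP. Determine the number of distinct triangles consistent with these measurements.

1

p·sin R = 38·sin(34.52°) ≈ 21.53.
Since r ≥ p, exactly one triangle exists.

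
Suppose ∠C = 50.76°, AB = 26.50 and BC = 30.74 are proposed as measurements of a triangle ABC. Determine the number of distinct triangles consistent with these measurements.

2

BC·sin C = 30.74·sin(50.76°) ≈ 23.81.
Since BC sin C < AB < BC (23.81 < 26.50 < 30.74), two triangles exist.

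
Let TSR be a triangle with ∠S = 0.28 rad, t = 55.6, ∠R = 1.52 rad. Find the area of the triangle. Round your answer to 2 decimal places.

The third angle is ∠T = π − ∠S − ∠R = 1.342 rad.
Law of sines: s = t·sin S/sin T ≈ 15.778.
Law of sines: r = t·sin R/sin T ≈ 57.019.
Area = ½·t·s·sin R ≈ 438.06.

438.06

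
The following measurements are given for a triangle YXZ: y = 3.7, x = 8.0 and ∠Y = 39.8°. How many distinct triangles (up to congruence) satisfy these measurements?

x·sin Y = 8.0·sin(39.8°) ≈ 5.121.
Since y = 3.7 < 5.121 = x sin Y, no triangle exists.

0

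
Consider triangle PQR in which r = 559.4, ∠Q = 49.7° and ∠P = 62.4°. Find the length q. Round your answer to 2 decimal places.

460.47

The third angle is ∠R = 180° − ∠P − ∠Q = 67.90°.
Law of sines: q = r·sin Q/sin R ≈ 460.47.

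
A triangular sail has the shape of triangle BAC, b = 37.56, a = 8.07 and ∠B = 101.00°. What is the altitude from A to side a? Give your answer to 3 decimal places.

Law of sines: sin A = a·sin B/b ≈ 0.21091.
Since b ≥ a, only the acute value applies: ∠A ≈ 12.18°.
Then ∠C = 180° − ∠B − ∠A ≈ 66.82°.
Law of sines gives c = b·sin C/sin B ≈ 35.175.
Area = ½·b·a·sin C ≈ 139.32.
The altitude from A has length 2·area/a ≈ 34.529.

h_A ≈ 34.529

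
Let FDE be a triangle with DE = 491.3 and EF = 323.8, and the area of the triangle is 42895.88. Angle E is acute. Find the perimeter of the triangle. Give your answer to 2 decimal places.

perimeter ≈ 1094.90

From area = ½·DE·EF·sin E, we get sin E = 2·area/(DE·EF) ≈ 0.53929.
Taking the acute solution, ∠E ≈ 32.64°.
Law of cosines then gives FD ≈ 279.8.
Perimeter = 491.3 + 323.8 + 279.8 = 1094.9.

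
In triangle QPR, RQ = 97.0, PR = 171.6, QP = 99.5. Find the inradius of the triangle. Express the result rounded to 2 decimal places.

Semiperimeter s = (171.6 + 97 + 99.5)/2 = 184.05.
Heron's formula: area = √(184.05·12.45·87.05·84.55) ≈ 4106.7.
Inradius = area/s = 4106.7/184.05 ≈ 22.313.

r ≈ 22.31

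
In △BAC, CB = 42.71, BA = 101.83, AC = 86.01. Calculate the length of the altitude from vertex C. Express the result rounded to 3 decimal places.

Semiperimeter s = (86.01 + 42.71 + 101.83)/2 = 115.28.
Heron's formula: area = √(115.28·29.265·72.565·13.445) ≈ 1814.2.
The altitude from C has length 2·area/BA ≈ 35.632.

35.632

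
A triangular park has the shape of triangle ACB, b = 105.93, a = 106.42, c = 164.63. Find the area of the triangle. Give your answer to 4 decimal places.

area ≈ 5520.2206

Semiperimeter s = (106.42 + 164.63 + 105.93)/2 = 188.49.
Heron's formula: area = √(188.49·82.07·23.86·82.56) ≈ 5520.2.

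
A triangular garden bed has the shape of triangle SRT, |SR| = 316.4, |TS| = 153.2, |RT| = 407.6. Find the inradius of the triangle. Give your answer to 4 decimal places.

49.6488

Semiperimeter s = (407.6 + 153.2 + 316.4)/2 = 438.6.
Heron's formula: area = √(438.6·31·285.4·122.2) ≈ 21776.
Inradius = area/s = 21776/438.6 ≈ 49.649.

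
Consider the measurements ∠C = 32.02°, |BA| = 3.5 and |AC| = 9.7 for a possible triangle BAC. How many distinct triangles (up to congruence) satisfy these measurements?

|AC|·sin C = 9.7·sin(32.02°) ≈ 5.143.
Since |BA| = 3.5 < 5.143 = |AC| sin C, no triangle exists.

0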